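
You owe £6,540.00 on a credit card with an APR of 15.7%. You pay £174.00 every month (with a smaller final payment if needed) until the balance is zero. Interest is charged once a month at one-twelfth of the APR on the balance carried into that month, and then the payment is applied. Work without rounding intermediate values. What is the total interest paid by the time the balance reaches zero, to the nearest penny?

£2,519.67

Monthly rate r = 15.7%/12 = 1.30833% = 0.0130833.
Payoff takes n = ⌈−ln(1 − rB₀/P)/ln(1+r)⌉ = ⌈52.067⌉ = 53 payments; the last is £11.67.
Total paid = 52·£174.00 + £11.67 = £9,059.67.
Total interest = total paid − principal = £9,059.67 − £6,540.00 = £2,519.67.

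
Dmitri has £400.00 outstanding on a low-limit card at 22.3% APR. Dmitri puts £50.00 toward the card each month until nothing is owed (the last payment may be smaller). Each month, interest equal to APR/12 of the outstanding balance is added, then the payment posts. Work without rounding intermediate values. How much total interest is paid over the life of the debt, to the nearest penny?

Monthly rate r = 22.3%/12 = 1.85833% = 0.0185833.
Payoff takes n = ⌈−ln(1 − rB₀/P)/ln(1+r)⌉ = ⌈8.741⌉ = 9 payments; the last is £37.15.
Total paid = 8·£50.00 + £37.15 = £437.15.
Total interest = total paid − principal = £437.15 − £400.00 = £37.15.

£37.15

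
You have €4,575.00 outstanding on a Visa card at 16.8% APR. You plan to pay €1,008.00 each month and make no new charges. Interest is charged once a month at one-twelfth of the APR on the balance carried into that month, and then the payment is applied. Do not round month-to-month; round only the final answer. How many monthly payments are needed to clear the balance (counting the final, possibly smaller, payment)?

5 months

Monthly rate r = 16.8%/12 = 1.4% = 0.014.
Recurrence: B ← B·(1+r) − €1,008.00.
Month 1: interest €64.05; balance after payment €3,631.05.
Month 2: interest €50.83; balance after payment €2,673.88.
Month 3: interest €37.43; balance after payment €1,703.32.
Month 4: interest €23.85; balance after payment €719.17.
Month 5: interest €10.07; balance after payment €0.00.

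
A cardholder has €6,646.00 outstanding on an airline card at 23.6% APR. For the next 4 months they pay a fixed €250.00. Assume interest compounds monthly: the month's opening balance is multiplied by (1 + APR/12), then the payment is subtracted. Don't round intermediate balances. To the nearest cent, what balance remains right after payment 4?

Monthly rate r = 23.6%/12 = 1.96667% = 0.0196667.
Each month: B ← B·(1+r) − €250.00.
Month 1: interest €130.70; balance after payment €6,526.70.
Month 2: interest €128.36; balance after payment €6,405.06.
Month 3: interest €125.97; balance after payment €6,281.03.
Month 4: interest €123.53; balance after payment €6,154.56.

€6,154.56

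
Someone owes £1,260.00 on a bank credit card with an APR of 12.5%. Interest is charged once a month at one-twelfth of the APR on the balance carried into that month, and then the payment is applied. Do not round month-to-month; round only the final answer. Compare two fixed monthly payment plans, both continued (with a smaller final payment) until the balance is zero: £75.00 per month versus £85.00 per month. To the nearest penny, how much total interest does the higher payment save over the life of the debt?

Monthly rate r = 12.5%/12 = 1.04167% = 0.0104167.
At £75.00/mo: n = ⌈−ln(1 − rB₀/P)/ln(1+r)⌉ = 19 payments (last £42.37); total interest = total paid − £1,260.00 = £132.37.
At £85.00/mo: 17 payments (last £15.80); total interest £115.80.
Interest saved = £132.37 − £115.80 = £16.57.

£16.57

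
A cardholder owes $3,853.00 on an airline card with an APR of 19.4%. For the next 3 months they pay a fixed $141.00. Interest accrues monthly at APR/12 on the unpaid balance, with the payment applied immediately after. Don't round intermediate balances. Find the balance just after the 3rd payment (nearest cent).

$3,613.03

Monthly rate r = 19.4%/12 = 1.61667% = 0.0161667.
Each month: B ← B·(1+r) − $141.00.
Month 1: interest $62.29; balance after payment $3,774.29.
Month 2: interest $61.02; balance after payment $3,694.31.
Month 3: interest $59.72; balance after payment $3,613.03.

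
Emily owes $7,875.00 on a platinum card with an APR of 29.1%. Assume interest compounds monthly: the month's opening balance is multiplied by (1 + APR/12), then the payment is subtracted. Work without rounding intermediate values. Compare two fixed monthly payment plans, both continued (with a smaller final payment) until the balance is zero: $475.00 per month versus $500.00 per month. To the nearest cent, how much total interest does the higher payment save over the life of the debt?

Monthly rate r = 29.1%/12 = 2.425% = 0.02425.
At $475.00/mo: n = ⌈−ln(1 − rB₀/P)/ln(1+r)⌉ = 22 payments (last $220.61); total interest = total paid − $7,875.00 = $2,320.61.
At $500.00/mo: 21 payments (last $41.20); total interest $2,166.20.
Interest saved = $2,320.61 − $2,166.20 = $154.41.

$154.41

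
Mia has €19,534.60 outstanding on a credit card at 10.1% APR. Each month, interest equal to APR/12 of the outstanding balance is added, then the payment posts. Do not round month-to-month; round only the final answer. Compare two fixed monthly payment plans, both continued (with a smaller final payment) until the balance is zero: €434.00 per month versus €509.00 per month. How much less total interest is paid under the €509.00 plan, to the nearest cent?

€964.90

Monthly rate r = 10.1%/12 = 0.841667% = 0.00841667.
At €434.00/mo: n = ⌈−ln(1 − rB₀/P)/ln(1+r)⌉ = 57 payments (last €352.62); total interest = total paid − €19,534.60 = €5,122.02.
At €509.00/mo: 47 payments (last €277.72); total interest €4,157.12.
Interest saved = €5,122.02 − €4,157.12 = €964.90.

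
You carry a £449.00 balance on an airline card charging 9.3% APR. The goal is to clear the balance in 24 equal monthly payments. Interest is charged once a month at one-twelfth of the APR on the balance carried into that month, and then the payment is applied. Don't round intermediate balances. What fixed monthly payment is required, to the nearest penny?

Monthly rate r = 9.3%/12 = 0.775% = 0.00775.
Level-payment amortization: P = B₀·r / (1 − (1+r)^(−n)) = 449.00·0.00775 / (1 − 1.00775^(−24)).
Denominator 1 − (1+r)^(−24) = 0.169130846.
P = 3.47975 / 0.169130846 ≈ 20.57.

£20.57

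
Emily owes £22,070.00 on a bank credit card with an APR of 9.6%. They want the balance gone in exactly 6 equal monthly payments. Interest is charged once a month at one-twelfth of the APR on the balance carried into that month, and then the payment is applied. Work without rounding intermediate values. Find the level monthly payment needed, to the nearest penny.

Monthly rate r = 9.6%/12 = 0.8% = 0.008.
Level-payment amortization: P = B₀·r / (1 − (1+r)^(−n)) = 22070.00·0.008 / (1 − 1.008^(−6)).
Denominator 1 − (1+r)^(−6) = 0.046684164.
P = 176.56 / 0.046684164 ≈ 3782.01.

£3,782.01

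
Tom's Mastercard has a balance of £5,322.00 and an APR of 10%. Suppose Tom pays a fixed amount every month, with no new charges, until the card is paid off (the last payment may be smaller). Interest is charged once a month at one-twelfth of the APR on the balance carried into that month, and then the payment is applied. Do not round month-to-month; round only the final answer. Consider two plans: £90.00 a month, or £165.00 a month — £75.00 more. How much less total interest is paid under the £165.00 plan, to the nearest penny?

£1,137.32

Monthly rate r = 10%/12 = 0.833333% = 0.00833333.
At £90.00/mo: n = ⌈−ln(1 − rB₀/P)/ln(1+r)⌉ = 82 payments (last £71.67); total interest = total paid − £5,322.00 = £2,039.67.
At £165.00/mo: 38 payments (last £119.35); total interest £902.35.
Interest saved = £2,039.67 − £902.35 = £1,137.32.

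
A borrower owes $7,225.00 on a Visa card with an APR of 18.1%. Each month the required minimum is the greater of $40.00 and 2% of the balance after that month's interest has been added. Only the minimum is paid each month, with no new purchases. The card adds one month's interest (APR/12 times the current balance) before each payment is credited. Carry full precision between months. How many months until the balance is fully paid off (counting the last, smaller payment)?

Monthly rate r = 18.1%/12 = 1.50833% = 0.0150833.
While 2% of the post-interest balance exceeds $40.00, each month B ← (B·(1+r))·(1 − 0.02), i.e. B shrinks by the factor (1+r)·0.98 = 0.99478.
This holds for months 1–249. Entering month 250 the balance is $1,963.60; 2% of the post-interest balance is now below $40.00, so the flat $40.00 minimum applies from here.
From month 250 a fixed $40.00 at rate r clears $1,963.60 in 91 more payments. Total: 249 + 91 = 340 months.

340 months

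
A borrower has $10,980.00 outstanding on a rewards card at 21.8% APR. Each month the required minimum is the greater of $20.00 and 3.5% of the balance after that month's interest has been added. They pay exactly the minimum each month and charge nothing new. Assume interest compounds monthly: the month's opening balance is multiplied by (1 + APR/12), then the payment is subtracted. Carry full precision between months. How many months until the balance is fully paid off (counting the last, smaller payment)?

209 months

Monthly rate r = 21.8%/12 = 1.81667% = 0.0181667.
While 3.5% of the post-interest balance exceeds $20.00, each month B ← (B·(1+r))·(1 − 0.035), i.e. B shrinks by the factor (1+r)·0.965 = 0.98253.
This holds for months 1–169. Entering month 170 the balance is $558.61; 3.5% of the post-interest balance is now below $20.00, so the flat $20.00 minimum applies from here.
From month 170 a fixed $20.00 at rate r clears $558.61 in 40 more payments. Total: 169 + 40 = 209 months.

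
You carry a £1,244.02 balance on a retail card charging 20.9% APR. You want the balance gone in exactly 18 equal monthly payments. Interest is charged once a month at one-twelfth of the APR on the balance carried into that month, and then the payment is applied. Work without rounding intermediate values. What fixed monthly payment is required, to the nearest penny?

£81.11

Monthly rate r = 20.9%/12 = 1.74167% = 0.0174167.
Level-payment amortization: P = B₀·r / (1 − (1+r)^(−n)) = 1244.02·0.0174167 / (1 − 1.01742^(−18)).
Denominator 1 − (1+r)^(−18) = 0.267140467.
P = 21.6667 / 0.267140467 ≈ 81.11.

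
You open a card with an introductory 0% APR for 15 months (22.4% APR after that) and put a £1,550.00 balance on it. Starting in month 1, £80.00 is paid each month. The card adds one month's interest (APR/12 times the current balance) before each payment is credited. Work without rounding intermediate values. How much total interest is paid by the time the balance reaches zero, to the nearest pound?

Promo months 1–15 at r₀ = 0%/12 = 0; months 16+ at r₁ = 22.4%/12 = 0.0186667.
After month 15 (no interest yet): B = £1,550.00 − 15·£80.00 = £350.00.
Then at r₁ with £80.00/mo: n₂ = −ln(1 − r₁·B/P)/ln(1+r₁) ≈ 4.61 → 5 more payments.
Total paid = 19·£80.00 + £48.69 = £1,568.69; interest = £1,568.69 − £1,550.00 = £18.69.

£19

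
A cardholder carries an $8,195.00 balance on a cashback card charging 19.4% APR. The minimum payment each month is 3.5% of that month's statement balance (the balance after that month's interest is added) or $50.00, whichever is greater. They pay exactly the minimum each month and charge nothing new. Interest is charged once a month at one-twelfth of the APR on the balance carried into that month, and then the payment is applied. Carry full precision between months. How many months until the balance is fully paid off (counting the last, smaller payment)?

Monthly rate r = 19.4%/12 = 1.61667% = 0.0161667.
While 3.5% of the post-interest balance exceeds $50.00, each month B ← (B·(1+r))·(1 − 0.035), i.e. B shrinks by the factor (1+r)·0.965 = 0.9806.
This holds for months 1–90. Entering month 91 the balance is $1,405.57; 3.5% of the post-interest balance is now below $50.00, so the flat $50.00 minimum applies from here.
From month 91 a fixed $50.00 at rate r clears $1,405.57 in 38 more payments. Total: 90 + 38 = 128 months.

128 months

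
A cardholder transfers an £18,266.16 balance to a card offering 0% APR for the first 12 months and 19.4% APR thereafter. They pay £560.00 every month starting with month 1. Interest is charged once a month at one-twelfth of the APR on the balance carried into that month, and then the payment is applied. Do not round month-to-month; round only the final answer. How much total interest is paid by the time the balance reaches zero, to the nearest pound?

Promo months 1–12 at r₀ = 0%/12 = 0; months 13+ at r₁ = 19.4%/12 = 0.0161667.
After month 12 (no interest yet): B = £18,266.16 − 12·£560.00 = £11,546.16.
Then at r₁ with £560.00/mo: n₂ = −ln(1 − r₁·B/P)/ln(1+r₁) ≈ 25.28 → 26 more payments.
Total paid = 37·£560.00 + £158.76 = £20,878.76; interest = £20,878.76 − £18,266.16 = £2,612.60.

£2,613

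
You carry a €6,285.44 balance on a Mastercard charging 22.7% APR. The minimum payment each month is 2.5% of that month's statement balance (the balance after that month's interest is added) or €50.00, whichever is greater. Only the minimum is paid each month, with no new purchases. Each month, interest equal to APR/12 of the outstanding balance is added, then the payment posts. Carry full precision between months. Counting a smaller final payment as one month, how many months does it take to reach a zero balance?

Monthly rate r = 22.7%/12 = 1.89167% = 0.0189167.
While 2.5% of the post-interest balance exceeds €50.00, each month B ← (B·(1+r))·(1 − 0.025), i.e. B shrinks by the factor (1+r)·0.975 = 0.99344.
This holds for months 1–177. Entering month 178 the balance is €1,961.99; 2.5% of the post-interest balance is now below €50.00, so the flat €50.00 minimum applies from here.
From month 178 a fixed €50.00 at rate r clears €1,961.99 in 73 more payments. Total: 177 + 73 = 250 months.

250 months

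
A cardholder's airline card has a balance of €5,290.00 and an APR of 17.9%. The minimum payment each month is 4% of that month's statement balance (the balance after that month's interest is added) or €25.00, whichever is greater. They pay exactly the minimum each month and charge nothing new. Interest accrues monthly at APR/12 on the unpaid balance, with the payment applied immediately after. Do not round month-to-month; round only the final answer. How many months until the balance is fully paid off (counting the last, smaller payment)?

Monthly rate r = 17.9%/12 = 1.49167% = 0.0149167.
While 4% of the post-interest balance exceeds €25.00, each month B ← (B·(1+r))·(1 − 0.04), i.e. B shrinks by the factor (1+r)·0.96 = 0.97432.
This holds for months 1–83. Entering month 84 the balance is €610.51; 4% of the post-interest balance is now below €25.00, so the flat €25.00 minimum applies from here.
From month 84 a fixed €25.00 at rate r clears €610.51 in 31 more payments. Total: 83 + 31 = 114 months.

114 months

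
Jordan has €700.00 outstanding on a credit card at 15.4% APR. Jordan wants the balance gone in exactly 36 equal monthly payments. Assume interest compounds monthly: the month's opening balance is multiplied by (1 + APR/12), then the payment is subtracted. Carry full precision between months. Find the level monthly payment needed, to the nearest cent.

€24.40

Monthly rate r = 15.4%/12 = 1.28333% = 0.0128333.
Level-payment amortization: P = B₀·r / (1 − (1+r)^(−n)) = 700.00·0.0128333 / (1 − 1.01283^(−36)).
Denominator 1 − (1+r)^(−36) = 0.368123061.
P = 8.98333 / 0.368123061 ≈ 24.40.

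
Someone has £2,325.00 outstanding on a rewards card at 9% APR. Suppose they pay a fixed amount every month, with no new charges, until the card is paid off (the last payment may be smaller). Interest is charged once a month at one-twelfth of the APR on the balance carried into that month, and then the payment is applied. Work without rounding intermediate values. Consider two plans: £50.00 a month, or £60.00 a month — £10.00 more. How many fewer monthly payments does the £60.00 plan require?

Monthly rate r = 9%/12 = 0.75% = 0.0075.
At £50.00/mo: n = ⌈−ln(1 − rB₀/P)/ln(1+r)⌉ = 58 payments (last £19.83); total interest = total paid − £2,325.00 = £544.83.
At £60.00/mo: 46 payments (last £57.27); total interest £432.27.
Payments saved = 58 − 46 = 12.

12 fewer payments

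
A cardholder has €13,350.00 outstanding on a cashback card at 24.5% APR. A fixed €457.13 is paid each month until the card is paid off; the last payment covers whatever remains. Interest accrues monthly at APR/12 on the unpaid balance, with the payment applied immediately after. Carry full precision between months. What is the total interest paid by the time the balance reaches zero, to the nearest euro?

Monthly rate r = 24.5%/12 = 2.04167% = 0.0204167.
Payoff takes n = ⌈−ln(1 − rB₀/P)/ln(1+r)⌉ = ⌈44.874⌉ = 45 payments; the last is €400.09.
Total paid = 44·€457.13 + €400.09 = €20,513.81.
Total interest = total paid − principal = €20,513.81 − €13,350.00 = €7,163.81.

€7,164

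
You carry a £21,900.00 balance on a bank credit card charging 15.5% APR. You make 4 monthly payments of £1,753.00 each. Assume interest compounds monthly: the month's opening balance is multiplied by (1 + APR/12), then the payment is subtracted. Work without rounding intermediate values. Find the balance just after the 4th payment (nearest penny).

£15,904.58

Monthly rate r = 15.5%/12 = 1.29167% = 0.0129167.
Each month: B ← B·(1+r) − £1,753.00.
Month 1: interest £282.88; balance after payment £20,429.88.
Month 2: interest £263.89; balance after payment £18,940.76.
Month 3: interest £244.65; balance after payment £17,432.41.
Month 4: interest £225.17; balance after payment £15,904.58.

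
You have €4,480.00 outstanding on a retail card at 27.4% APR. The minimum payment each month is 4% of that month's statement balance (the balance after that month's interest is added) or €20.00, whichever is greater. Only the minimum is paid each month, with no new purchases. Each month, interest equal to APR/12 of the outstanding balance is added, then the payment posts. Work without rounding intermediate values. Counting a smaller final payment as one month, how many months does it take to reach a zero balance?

Monthly rate r = 27.4%/12 = 2.28333% = 0.0228333.
While 4% of the post-interest balance exceeds €20.00, each month B ← (B·(1+r))·(1 − 0.04), i.e. B shrinks by the factor (1+r)·0.96 = 0.98192.
This holds for months 1–122. Entering month 123 the balance is €483.69; 4% of the post-interest balance is now below €20.00, so the flat €20.00 minimum applies from here.
From month 123 a fixed €20.00 at rate r clears €483.69 in 36 more payments. Total: 122 + 36 = 158 months.

158 months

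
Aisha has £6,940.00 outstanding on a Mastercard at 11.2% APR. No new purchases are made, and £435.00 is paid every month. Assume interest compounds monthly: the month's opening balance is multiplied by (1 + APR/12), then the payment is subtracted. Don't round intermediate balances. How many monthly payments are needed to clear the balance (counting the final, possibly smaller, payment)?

Monthly rate r = 11.2%/12 = 0.933333% = 0.00933333.
Recurrence: B ← B·(1+r) − £435.00.
Month 1: interest £64.77; balance after payment £6,569.77.
Month 2: interest £61.32; balance after payment £6,196.09.
Closed form: n = −ln(1 − rB₀/P)/ln(1+r) = −ln(0.8511)/ln(1.00933) ≈ 17.355, so the balance reaches zero during payment 18.

18 months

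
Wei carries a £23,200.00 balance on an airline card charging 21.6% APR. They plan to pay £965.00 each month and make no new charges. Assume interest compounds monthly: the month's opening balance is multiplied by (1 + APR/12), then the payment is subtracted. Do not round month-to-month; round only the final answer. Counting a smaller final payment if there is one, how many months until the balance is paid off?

Monthly rate r = 21.6%/12 = 1.8% = 0.018.
Recurrence: B ← B·(1+r) − £965.00.
Month 1: interest £417.60; balance after payment £22,652.60.
Month 2: interest £407.75; balance after payment £22,095.35.
Closed form: n = −ln(1 − rB₀/P)/ln(1+r) = −ln(0.56725)/ln(1.018) ≈ 31.780, so the balance reaches zero during payment 32.

32 payments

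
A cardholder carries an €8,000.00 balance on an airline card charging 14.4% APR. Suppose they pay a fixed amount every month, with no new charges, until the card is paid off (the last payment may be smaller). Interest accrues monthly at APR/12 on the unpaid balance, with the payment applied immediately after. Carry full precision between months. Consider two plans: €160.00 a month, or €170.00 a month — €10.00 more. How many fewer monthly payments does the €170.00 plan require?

7 fewer payments

Monthly rate r = 14.4%/12 = 1.2% = 0.012.
At €160.00/mo: n = ⌈−ln(1 − rB₀/P)/ln(1+r)⌉ = 77 payments (last €130.51); total interest = total paid − €8,000.00 = €4,290.51.
At €170.00/mo: 70 payments (last €123.65); total interest €3,853.65.
Payments saved = 77 − 70 = 7.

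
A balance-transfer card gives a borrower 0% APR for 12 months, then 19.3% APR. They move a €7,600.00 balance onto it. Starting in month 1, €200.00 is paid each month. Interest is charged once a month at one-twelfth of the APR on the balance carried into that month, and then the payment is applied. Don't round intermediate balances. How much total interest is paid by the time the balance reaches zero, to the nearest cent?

€1,588.66

Promo months 1–12 at r₀ = 0%/12 = 0; months 13+ at r₁ = 19.3%/12 = 0.0160833.
After month 12 (no interest yet): B = €7,600.00 − 12·€200.00 = €5,200.00.
Then at r₁ with €200.00/mo: n₂ = −ln(1 − r₁·B/P)/ln(1+r₁) ≈ 33.94 → 34 more payments.
Total paid = 45·€200.00 + €188.66 = €9,188.66; interest = €9,188.66 − €7,600.00 = €1,588.66.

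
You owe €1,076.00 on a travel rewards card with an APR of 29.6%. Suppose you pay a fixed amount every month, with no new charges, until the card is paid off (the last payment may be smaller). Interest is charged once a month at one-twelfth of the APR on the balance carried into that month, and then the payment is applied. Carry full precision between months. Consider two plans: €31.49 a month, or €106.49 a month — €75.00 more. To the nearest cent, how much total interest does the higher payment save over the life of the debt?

€1,138.47

Monthly rate r = 29.6%/12 = 2.46667% = 0.0246667.
At €31.49/mo: n = ⌈−ln(1 − rB₀/P)/ln(1+r)⌉ = 76 payments (last €29.74); total interest = total paid − €1,076.00 = €1,315.49.
At €106.49/mo: 12 payments (last €81.63); total interest €177.02.
Interest saved = €1,315.49 − €177.02 = €1,138.47.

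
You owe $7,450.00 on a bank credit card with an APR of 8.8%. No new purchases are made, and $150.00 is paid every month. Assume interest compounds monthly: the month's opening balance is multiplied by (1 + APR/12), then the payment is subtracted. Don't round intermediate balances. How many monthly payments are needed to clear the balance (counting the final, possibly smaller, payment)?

Monthly rate r = 8.8%/12 = 0.733333% = 0.00733333.
Recurrence: B ← B·(1+r) − $150.00.
Month 1: interest $54.63; balance after payment $7,354.63.
Month 2: interest $53.93; balance after payment $7,258.57.
Closed form: n = −ln(1 − rB₀/P)/ln(1+r) = −ln(0.63578)/ln(1.00733) ≈ 61.986, so the balance reaches zero during payment 62.

62 payments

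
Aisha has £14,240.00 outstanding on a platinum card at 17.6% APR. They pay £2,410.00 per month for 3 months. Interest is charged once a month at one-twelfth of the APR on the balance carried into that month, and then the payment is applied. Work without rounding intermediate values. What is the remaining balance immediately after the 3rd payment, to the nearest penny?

Monthly rate r = 17.6%/12 = 1.46667% = 0.0146667.
Each month: B ← B·(1+r) − £2,410.00.
Month 1: interest £208.85; balance after payment £12,038.85.
Month 2: interest £176.57; balance after payment £9,805.42.
Month 3: interest £143.81; balance after payment £7,539.24.

£7,539.24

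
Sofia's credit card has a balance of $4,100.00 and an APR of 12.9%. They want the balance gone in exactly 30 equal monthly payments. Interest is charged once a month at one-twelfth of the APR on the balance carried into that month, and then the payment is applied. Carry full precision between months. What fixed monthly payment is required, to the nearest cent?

$160.61

Monthly rate r = 12.9%/12 = 1.075% = 0.01075.
Level-payment amortization: P = B₀·r / (1 − (1+r)^(−n)) = 4100.00·0.01075 / (1 − 1.01075^(−30)).
Denominator 1 − (1+r)^(−30) = 0.27441633.
P = 44.075 / 0.27441633 ≈ 160.61.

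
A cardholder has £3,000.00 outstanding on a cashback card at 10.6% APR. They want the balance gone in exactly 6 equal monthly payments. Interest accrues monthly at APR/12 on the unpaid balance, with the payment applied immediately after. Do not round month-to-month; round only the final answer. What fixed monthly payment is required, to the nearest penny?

£515.57

Monthly rate r = 10.6%/12 = 0.883333% = 0.00883333.
Level-payment amortization: P = B₀·r / (1 − (1+r)^(−n)) = 3000.00·0.00883333 / (1 − 1.00883^(−6)).
Denominator 1 − (1+r)^(−6) = 0.0513992606.
P = 26.5 / 0.0513992606 ≈ 515.57.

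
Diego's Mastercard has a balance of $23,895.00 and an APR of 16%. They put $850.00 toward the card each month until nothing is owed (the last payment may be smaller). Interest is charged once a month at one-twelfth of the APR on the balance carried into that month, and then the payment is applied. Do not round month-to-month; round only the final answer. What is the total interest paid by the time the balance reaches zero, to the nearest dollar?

Monthly rate r = 16%/12 = 1.33333% = 0.0133333.
Payoff takes n = ⌈−ln(1 − rB₀/P)/ln(1+r)⌉ = ⌈35.463⌉ = 36 payments; the last is $395.32.
Total paid = 35·$850.00 + $395.32 = $30,145.32.
Total interest = total paid − principal = $30,145.32 − $23,895.00 = $6,250.32.

$6,250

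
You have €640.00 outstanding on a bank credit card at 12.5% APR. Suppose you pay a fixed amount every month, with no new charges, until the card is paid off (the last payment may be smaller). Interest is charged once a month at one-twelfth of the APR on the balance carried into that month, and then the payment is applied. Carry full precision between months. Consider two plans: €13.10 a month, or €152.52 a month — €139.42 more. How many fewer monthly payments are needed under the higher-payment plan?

Monthly rate r = 12.5%/12 = 1.04167% = 0.0104167.
At €13.10/mo: n = ⌈−ln(1 − rB₀/P)/ln(1+r)⌉ = 69 payments (last €8.17); total interest = total paid − €640.00 = €258.97.
At €152.52/mo: 5 payments (last €47.90); total interest €17.98.
Payments saved = 69 − 5 = 64.

64 fewer payments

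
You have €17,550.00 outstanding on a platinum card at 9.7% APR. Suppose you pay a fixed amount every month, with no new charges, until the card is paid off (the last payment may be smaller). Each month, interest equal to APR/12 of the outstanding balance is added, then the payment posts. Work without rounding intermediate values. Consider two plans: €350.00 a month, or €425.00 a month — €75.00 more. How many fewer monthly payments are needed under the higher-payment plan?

14 fewer payments

Monthly rate r = 9.7%/12 = 0.808333% = 0.00808333.
At €350.00/mo: n = ⌈−ln(1 − rB₀/P)/ln(1+r)⌉ = 65 payments (last €195.14); total interest = total paid − €17,550.00 = €5,045.14.
At €425.00/mo: 51 payments (last €191.24); total interest €3,891.24.
Payments saved = 65 − 51 = 14.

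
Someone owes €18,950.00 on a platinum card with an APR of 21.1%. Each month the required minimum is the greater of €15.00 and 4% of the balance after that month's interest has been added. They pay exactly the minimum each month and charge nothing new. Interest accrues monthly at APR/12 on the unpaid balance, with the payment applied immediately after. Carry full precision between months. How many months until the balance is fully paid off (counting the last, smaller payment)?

Monthly rate r = 21.1%/12 = 1.75833% = 0.0175833.
While 4% of the post-interest balance exceeds €15.00, each month B ← (B·(1+r))·(1 − 0.04), i.e. B shrinks by the factor (1+r)·0.96 = 0.97688.
This holds for months 1–169. Entering month 170 the balance is €363.73; 4% of the post-interest balance is now below €15.00, so the flat €15.00 minimum applies from here.
From month 170 a fixed €15.00 at rate r clears €363.73 in 32 more payments. Total: 169 + 32 = 201 months.

201 months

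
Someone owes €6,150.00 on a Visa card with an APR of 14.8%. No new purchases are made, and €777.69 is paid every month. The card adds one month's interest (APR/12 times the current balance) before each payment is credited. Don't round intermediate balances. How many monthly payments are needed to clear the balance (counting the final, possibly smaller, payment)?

9 months

Monthly rate r = 14.8%/12 = 1.23333% = 0.0123333.
Recurrence: B ← B·(1+r) − €777.69.
Month 1: interest €75.85; balance after payment €5,448.16.
Month 2: interest €67.19; balance after payment €4,737.66.
Closed form: n = −ln(1 − rB₀/P)/ln(1+r) = −ln(0.90247)/ln(1.01233) ≈ 8.372, so the balance reaches zero during payment 9.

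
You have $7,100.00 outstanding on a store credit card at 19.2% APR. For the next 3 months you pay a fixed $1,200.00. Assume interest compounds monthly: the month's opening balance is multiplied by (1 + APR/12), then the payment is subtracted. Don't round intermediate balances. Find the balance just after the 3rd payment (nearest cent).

Monthly rate r = 19.2%/12 = 1.6% = 0.016.
Each month: B ← B·(1+r) − $1,200.00.
Month 1: interest $113.60; balance after payment $6,013.60.
Month 2: interest $96.22; balance after payment $4,909.82.
Month 3: interest $78.56; balance after payment $3,788.37.

$3,788.37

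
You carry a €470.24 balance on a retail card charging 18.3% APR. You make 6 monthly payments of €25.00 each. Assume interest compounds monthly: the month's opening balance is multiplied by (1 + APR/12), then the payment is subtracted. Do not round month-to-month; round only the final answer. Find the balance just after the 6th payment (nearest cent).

€359.10

Monthly rate r = 18.3%/12 = 1.525% = 0.01525.
Each month: B ← B·(1+r) − €25.00.
Month 1: interest €7.17; balance after payment €452.41.
Month 2: interest €6.90; balance after payment €434.31.
Month 3: interest €6.62; balance after payment €415.93.
Month 4: interest €6.34; balance after payment €397.28.
Month 5: interest €6.06; balance after payment €378.34.
Month 6: interest €5.77; balance after payment €359.10.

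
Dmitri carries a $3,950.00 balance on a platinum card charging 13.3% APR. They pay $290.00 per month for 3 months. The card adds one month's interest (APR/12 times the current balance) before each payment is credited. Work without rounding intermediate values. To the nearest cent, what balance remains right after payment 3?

Monthly rate r = 13.3%/12 = 1.10833% = 0.0110833.
Each month: B ← B·(1+r) − $290.00.
Month 1: interest $43.78; balance after payment $3,703.78.
Month 2: interest $41.05; balance after payment $3,454.83.
Month 3: interest $38.29; balance after payment $3,203.12.

$3,203.12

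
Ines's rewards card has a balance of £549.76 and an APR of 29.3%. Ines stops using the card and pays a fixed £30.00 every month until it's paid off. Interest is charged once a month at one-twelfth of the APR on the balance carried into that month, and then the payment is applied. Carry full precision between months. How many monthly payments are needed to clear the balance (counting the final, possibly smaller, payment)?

25 months

Monthly rate r = 29.3%/12 = 2.44167% = 0.0244167.
Recurrence: B ← B·(1+r) − £30.00.
Month 1: interest £13.42; balance after payment £533.18.
Month 2: interest £13.02; balance after payment £516.20.
Closed form: n = −ln(1 − rB₀/P)/ln(1+r) = −ln(0.55256)/ln(1.02442) ≈ 24.590, so the balance reaches zero during payment 25.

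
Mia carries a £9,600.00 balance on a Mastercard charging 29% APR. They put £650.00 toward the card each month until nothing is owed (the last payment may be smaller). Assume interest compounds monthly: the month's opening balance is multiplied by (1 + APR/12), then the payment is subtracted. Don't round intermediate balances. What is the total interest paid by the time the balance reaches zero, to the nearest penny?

£2,419.44

Monthly rate r = 29%/12 = 2.41667% = 0.0241667.
Payoff takes n = ⌈−ln(1 − rB₀/P)/ln(1+r)⌉ = ⌈18.488⌉ = 19 payments; the last is £319.44.
Total paid = 18·£650.00 + £319.44 = £12,019.44.
Total interest = total paid − principal = £12,019.44 − £9,600.00 = £2,419.44.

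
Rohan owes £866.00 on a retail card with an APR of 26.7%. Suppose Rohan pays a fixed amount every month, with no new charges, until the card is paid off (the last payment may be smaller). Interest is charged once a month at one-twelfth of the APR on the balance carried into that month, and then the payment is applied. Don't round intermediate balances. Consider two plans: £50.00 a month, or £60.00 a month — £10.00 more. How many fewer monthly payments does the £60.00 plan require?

5 fewer payments

Monthly rate r = 26.7%/12 = 2.225% = 0.02225.
At £50.00/mo: n = ⌈−ln(1 − rB₀/P)/ln(1+r)⌉ = 23 payments (last £5.97); total interest = total paid − £866.00 = £239.97.
At £60.00/mo: 18 payments (last £36.26); total interest £190.26.
Payments saved = 23 − 18 = 5.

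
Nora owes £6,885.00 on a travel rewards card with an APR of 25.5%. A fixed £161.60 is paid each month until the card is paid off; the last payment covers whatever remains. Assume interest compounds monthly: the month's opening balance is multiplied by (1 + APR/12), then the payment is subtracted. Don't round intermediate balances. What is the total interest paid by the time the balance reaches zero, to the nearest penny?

Monthly rate r = 25.5%/12 = 2.125% = 0.02125.
Payoff takes n = ⌈−ln(1 − rB₀/P)/ln(1+r)⌉ = ⌈112.124⌉ = 113 payments; the last is £20.28.
Total paid = 112·£161.60 + £20.28 = £18,119.48.
Total interest = total paid − principal = £18,119.48 − £6,885.00 = £11,234.48.

£11,234.48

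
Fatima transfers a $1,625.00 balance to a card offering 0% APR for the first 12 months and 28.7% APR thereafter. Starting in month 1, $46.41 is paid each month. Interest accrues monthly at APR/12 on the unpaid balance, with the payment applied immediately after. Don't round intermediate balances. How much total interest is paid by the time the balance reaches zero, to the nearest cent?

Promo months 1–12 at r₀ = 0%/12 = 0; months 13+ at r₁ = 28.7%/12 = 0.0239167.
After month 12 (no interest yet): B = $1,625.00 − 12·$46.41 = $1,068.08.
Then at r₁ with $46.41/mo: n₂ = −ln(1 − r₁·B/P)/ln(1+r₁) ≈ 33.82 → 34 more payments.
Total paid = 45·$46.41 + $38.33 = $2,126.78; interest = $2,126.78 − $1,625.00 = $501.78.

$501.78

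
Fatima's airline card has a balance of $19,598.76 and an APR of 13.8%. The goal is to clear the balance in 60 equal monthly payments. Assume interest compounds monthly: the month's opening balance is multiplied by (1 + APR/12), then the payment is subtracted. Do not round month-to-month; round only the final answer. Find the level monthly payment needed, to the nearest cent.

$454.00

Monthly rate r = 13.8%/12 = 1.15% = 0.0115.
Level-payment amortization: P = B₀·r / (1 − (1+r)^(−n)) = 19598.76·0.0115 / (1 − 1.0115^(−60)).
Denominator 1 − (1+r)^(−60) = 0.496445161.
P = 225.386 / 0.496445161 ≈ 454.00.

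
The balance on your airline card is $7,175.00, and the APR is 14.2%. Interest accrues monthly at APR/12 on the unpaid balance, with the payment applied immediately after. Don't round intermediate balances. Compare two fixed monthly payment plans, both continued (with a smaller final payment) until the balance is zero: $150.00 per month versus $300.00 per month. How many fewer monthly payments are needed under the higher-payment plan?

Monthly rate r = 14.2%/12 = 1.18333% = 0.0118333.
At $150.00/mo: n = ⌈−ln(1 − rB₀/P)/ln(1+r)⌉ = 71 payments (last $144.17); total interest = total paid − $7,175.00 = $3,469.17.
At $300.00/mo: 29 payments (last $84.78); total interest $1,309.78.
Payments saved = 71 − 29 = 42.

42 fewer payments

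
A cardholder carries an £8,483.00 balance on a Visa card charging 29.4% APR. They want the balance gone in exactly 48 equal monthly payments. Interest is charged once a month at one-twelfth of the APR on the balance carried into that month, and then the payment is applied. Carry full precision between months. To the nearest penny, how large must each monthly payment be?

£302.49

Monthly rate r = 29.4%/12 = 2.45% = 0.0245.
Level-payment amortization: P = B₀·r / (1 − (1+r)^(−n)) = 8483.00·0.0245 / (1 − 1.0245^(−48)).
Denominator 1 − (1+r)^(−48) = 0.687085428.
P = 207.833 / 0.687085428 ≈ 302.49.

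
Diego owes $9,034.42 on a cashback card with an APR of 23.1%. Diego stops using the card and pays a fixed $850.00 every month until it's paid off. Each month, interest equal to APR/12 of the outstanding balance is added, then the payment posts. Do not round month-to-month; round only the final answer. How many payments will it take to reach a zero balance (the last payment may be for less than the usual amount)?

13 months

Monthly rate r = 23.1%/12 = 1.925% = 0.01925.
Recurrence: B ← B·(1+r) − $850.00.
Month 1: interest $173.91; balance after payment $8,358.33.
Month 2: interest $160.90; balance after payment $7,669.23.
Closed form: n = −ln(1 − rB₀/P)/ln(1+r) = −ln(0.7954)/ln(1.01925) ≈ 12.006, so the balance reaches zero during payment 13.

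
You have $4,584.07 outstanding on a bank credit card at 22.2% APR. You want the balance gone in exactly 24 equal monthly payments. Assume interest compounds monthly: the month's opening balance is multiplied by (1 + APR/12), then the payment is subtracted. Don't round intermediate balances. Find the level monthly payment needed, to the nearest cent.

$238.27

Monthly rate r = 22.2%/12 = 1.85% = 0.0185.
Level-payment amortization: P = B₀·r / (1 − (1+r)^(−n)) = 4584.07·0.0185 / (1 − 1.0185^(−24)).
Denominator 1 − (1+r)^(−24) = 0.355926842.
P = 84.8053 / 0.355926842 ≈ 238.27.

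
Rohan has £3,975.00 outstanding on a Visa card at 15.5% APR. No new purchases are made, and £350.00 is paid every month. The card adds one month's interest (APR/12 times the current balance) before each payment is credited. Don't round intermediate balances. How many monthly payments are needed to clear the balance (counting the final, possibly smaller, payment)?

13 payments

Monthly rate r = 15.5%/12 = 1.29167% = 0.0129167.
Recurrence: B ← B·(1+r) − £350.00.
Month 1: interest £51.34; balance after payment £3,676.34.
Month 2: interest £47.49; balance after payment £3,373.83.
Closed form: n = −ln(1 − rB₀/P)/ln(1+r) = −ln(0.8533)/ln(1.01292) ≈ 12.361, so the balance reaches zero during payment 13.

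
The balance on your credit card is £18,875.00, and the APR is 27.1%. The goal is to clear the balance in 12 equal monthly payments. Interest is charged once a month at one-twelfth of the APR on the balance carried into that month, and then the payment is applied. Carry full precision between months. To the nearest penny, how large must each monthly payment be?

£1,813.25

Monthly rate r = 27.1%/12 = 2.25833% = 0.0225833.
Level-payment amortization: P = B₀·r / (1 − (1+r)^(−n)) = 18875.00·0.0225833 / (1 − 1.02258^(−12)).
Denominator 1 − (1+r)^(−12) = 0.235080946.
P = 426.26 / 0.235080946 ≈ 1813.25.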